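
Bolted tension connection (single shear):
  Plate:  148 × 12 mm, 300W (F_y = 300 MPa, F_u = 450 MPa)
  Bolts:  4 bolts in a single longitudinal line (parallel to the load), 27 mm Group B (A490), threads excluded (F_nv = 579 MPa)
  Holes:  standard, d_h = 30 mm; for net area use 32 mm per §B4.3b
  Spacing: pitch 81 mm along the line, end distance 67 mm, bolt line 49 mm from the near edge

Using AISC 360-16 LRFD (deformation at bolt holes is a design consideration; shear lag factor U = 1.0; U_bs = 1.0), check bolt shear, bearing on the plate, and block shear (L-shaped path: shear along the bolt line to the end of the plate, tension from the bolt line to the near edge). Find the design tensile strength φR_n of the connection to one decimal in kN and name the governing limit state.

Bolt shear: A_b = π(27)²/4 = 572.56 mm². φR_n = 0.75 × 579 × 572.56 × 4 × 1 = 994.5 kN.
Bearing (12 mm plate, F_u = 450 MPa): end bolts L_c = 67 − 30/2 = 52, R_n = min(1.2×52×12×450, 2.4×27×12×450) = 336.96 kN/bolt; interior L_c = 81 − 30 = 51, R_n = 330.48 kN/bolt. φR_n = 0.75 × (1×336.96 + 3×330.48) = 996.3 kN.
Block shear: shear path 1×[67+3×81] = 1×310 mm, A_gv = 3720, A_nv = 1×(310 − 3.5×32)×12 = 2376 mm²; tension to near edge: (49 − 0.5×32)×12 = 396 mm². R_n = min(0.6×450×2376, 0.6×300×3720) + 1.0×450×396 = min(641.52, 669.6) + 178.2 = 819.72 kN. φR_n = 0.75 × 819.72 = 614.8 kN.
Governing: min(994.5, 996.3, 614.8) = 614.8 kN → block shear.

614.8 kN (block shear governs)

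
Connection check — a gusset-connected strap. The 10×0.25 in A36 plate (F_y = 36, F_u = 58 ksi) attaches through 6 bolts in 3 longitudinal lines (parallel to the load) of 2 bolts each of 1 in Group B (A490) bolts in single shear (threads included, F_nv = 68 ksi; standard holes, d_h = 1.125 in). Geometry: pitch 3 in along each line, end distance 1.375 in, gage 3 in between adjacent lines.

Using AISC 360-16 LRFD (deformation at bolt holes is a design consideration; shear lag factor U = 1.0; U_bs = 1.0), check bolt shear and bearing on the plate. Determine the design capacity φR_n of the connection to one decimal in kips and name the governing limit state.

Bolt shear: A_b = π(1)²/4 = 0.7854 in². φR_n = 0.75 × 68 × 0.7854 × 6 × 1 = 240.3 kips.
Bearing (0.25 in plate, F_u = 58 ksi): end bolts L_c = 1.375 − 1.125/2 = 0.8125, R_n = min(1.2×0.8125×0.25×58, 2.4×1×0.25×58) = 14.138 kips/bolt; interior L_c = 3 − 1.125 = 1.875, R_n = 32.625 kips/bolt. φR_n = 0.75 × (3×14.138 + 3×32.625) = 105.2 kips.
Governing: min(240.3, 105.2) = 105.2 kips → bearing.

105.2 kips (bearing governs)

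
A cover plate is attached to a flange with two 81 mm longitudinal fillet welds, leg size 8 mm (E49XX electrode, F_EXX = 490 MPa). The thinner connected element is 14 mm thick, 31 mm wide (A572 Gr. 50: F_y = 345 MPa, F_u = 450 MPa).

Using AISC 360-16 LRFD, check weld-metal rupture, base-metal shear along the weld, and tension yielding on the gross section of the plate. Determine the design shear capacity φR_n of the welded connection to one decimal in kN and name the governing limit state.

Weld metal: throat = 0.707×8 = 5.656 mm, L = 2×81 = 162 mm. φR_n = 0.75 × 0.6 × 490 × 5.656 × 162 = 202.0 kN.
Base metal shear (14 mm plate): yield φR_n = 1.0×0.6×345×14×162 = 469.5 kN; rupture φR_n = 0.75×0.6×450×14×162 = 459.3 kN; take 459.3 kN (rupture).
Tension yield (gross): A_g = 31×14 = 434 mm². φR_n = 0.90 × 345 × 434 = 134.8 kN.
Governing: min(202.0, 459.3, 134.8) = 134.8 kN → gross-section yield.

134.8 kN (gross-section yield governs)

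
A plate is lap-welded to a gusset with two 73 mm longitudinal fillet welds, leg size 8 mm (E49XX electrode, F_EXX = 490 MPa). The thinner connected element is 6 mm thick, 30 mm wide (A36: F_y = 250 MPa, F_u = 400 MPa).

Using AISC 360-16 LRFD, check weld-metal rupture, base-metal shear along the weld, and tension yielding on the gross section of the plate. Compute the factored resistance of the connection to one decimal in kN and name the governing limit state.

40.5 kN (gross-section yield governs)

Weld metal: throat = 0.707×8 = 5.656 mm, L = 2×73 = 146 mm. φR_n = 0.75 × 0.6 × 490 × 5.656 × 146 = 182.1 kN.
Base metal shear (6 mm plate): yield φR_n = 1.0×0.6×250×6×146 = 131.4 kN; rupture φR_n = 0.75×0.6×400×6×146 = 157.7 kN; take 131.4 kN (yield).
Tension yield (gross): A_g = 30×6 = 180 mm². φR_n = 0.90 × 250 × 180 = 40.5 kN.
Governing: min(182.1, 131.4, 40.5) = 40.5 kN → gross-section yield.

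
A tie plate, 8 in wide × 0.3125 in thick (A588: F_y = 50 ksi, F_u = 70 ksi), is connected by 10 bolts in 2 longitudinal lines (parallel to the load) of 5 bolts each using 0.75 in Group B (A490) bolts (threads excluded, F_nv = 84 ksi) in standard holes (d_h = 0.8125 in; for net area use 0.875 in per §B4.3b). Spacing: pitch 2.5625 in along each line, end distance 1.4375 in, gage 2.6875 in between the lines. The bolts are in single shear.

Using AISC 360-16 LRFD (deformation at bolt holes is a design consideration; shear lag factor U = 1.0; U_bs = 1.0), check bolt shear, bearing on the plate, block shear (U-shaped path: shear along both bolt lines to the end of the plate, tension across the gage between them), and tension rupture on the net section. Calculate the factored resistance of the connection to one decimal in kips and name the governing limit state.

Bolt shear: A_b = π(0.75)²/4 = 0.44179 in². φR_n = 0.75 × 84 × 0.44179 × 10 × 1 = 278.3 kips.
Bearing (0.3125 in plate, F_u = 70 ksi): end bolts L_c = 1.4375 − 0.8125/2 = 1.03125, R_n = min(1.2×1.03125×0.3125×70, 2.4×0.75×0.3125×70) = 27.07 kips/bolt; interior L_c = 2.5625 − 0.8125 = 1.75, R_n = 39.375 kips/bolt. φR_n = 0.75 × (2×27.07 + 8×39.375) = 276.9 kips.
Block shear: shear path 2×[1.4375+4×2.5625] = 2×11.6875 in, A_gv = 7.3047, A_nv = 2×(11.6875 − 4.5×0.875)×0.3125 = 4.8438 in²; tension across gage: (2.6875 − 1×0.875)×0.3125 = 0.56641 in². R_n = min(0.6×70×4.8438, 0.6×50×7.3047) + 1.0×70×0.56641 = min(203.44, 219.14) + 39.649 = 243.09 kips. φR_n = 0.75 × 243.09 = 182.3 kips.
Tension rupture (net): A_n = (8 − 2×0.875)×0.3125 = 1.9531 in² (U = 1.0, A_e = A_n). φR_n = 0.75 × 70 × 1.9531 = 102.5 kips.
Governing: min(278.3, 276.9, 182.3, 102.5) = 102.5 kips → net-section rupture.

102.5 kips (net-section rupture governs)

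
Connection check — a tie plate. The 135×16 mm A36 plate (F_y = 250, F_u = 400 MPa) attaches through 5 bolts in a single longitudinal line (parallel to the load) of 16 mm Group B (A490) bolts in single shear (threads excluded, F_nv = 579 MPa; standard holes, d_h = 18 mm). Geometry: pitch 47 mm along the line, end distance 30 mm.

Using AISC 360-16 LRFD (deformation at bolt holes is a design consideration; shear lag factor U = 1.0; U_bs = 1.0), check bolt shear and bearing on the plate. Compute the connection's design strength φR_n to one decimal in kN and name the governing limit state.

436.6 kN (bolt shear governs)

Bolt shear: A_b = π(16)²/4 = 201.06 mm². φR_n = 0.75 × 579 × 201.06 × 5 × 1 = 436.6 kN.
Bearing (16 mm plate, F_u = 400 MPa): end bolts L_c = 30 − 18/2 = 21, R_n = min(1.2×21×16×400, 2.4×16×16×400) = 161.28 kN/bolt; interior L_c = 47 − 18 = 29, R_n = 222.72 kN/bolt. φR_n = 0.75 × (1×161.28 + 4×222.72) = 789.1 kN.
Governing: min(436.6, 789.1) = 436.6 kN → bolt shear.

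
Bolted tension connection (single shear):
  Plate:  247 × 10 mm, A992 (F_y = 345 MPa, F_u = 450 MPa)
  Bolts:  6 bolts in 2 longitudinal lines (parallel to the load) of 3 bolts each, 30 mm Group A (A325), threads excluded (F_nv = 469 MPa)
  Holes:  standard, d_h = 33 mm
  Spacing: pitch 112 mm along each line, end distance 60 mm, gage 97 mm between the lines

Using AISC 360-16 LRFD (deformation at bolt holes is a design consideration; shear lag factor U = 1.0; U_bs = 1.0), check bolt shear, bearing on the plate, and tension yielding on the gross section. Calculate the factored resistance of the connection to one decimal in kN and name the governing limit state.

766.9 kN (gross-section yield governs)

Bolt shear: A_b = π(30)²/4 = 706.86 mm². φR_n = 0.75 × 469 × 706.86 × 6 × 1 = 1491.8 kN.
Bearing (10 mm plate, F_u = 450 MPa): end bolts L_c = 60 − 33/2 = 43.5, R_n = min(1.2×43.5×10×450, 2.4×30×10×450) = 234.9 kN/bolt; interior L_c = 112 − 33 = 79, R_n = 324 kN/bolt. φR_n = 0.75 × (2×234.9 + 4×324) = 1324.4 kN.
Tension yield (gross): A_g = 247×10 = 2470 mm². φR_n = 0.90 × 345 × 2470 = 766.9 kN.
Governing: min(1491.8, 1324.4, 766.9) = 766.9 kN → gross-section yield.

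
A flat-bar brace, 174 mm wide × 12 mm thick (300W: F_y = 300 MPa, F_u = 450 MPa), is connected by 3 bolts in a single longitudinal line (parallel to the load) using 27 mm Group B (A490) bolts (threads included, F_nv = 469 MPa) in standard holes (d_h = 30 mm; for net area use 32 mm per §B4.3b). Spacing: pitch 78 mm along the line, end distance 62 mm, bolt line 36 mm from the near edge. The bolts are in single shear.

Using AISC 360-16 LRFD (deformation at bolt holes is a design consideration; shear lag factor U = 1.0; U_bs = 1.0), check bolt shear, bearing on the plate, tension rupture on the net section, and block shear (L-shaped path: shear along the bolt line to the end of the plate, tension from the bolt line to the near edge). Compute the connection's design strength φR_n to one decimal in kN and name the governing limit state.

416.3 kN (block shear governs)

Bolt shear: A_b = π(27)²/4 = 572.56 mm². φR_n = 0.75 × 469 × 572.56 × 3 × 1 = 604.2 kN.
Bearing (12 mm plate, F_u = 450 MPa): end bolts L_c = 62 − 30/2 = 47, R_n = min(1.2×47×12×450, 2.4×27×12×450) = 304.56 kN/bolt; interior L_c = 78 − 30 = 48, R_n = 311.04 kN/bolt. φR_n = 0.75 × (1×304.56 + 2×311.04) = 695.0 kN.
Tension rupture (net): A_n = (174 − 1×32)×12 = 1704 mm² (U = 1.0, A_e = A_n). φR_n = 0.75 × 450 × 1704 = 575.1 kN.
Block shear: shear path 1×[62+2×78] = 1×218 mm, A_gv = 2616, A_nv = 1×(218 − 2.5×32)×12 = 1656 mm²; tension to near edge: (36 − 0.5×32)×12 = 240 mm². R_n = min(0.6×450×1656, 0.6×300×2616) + 1.0×450×240 = min(447.12, 470.88) + 108 = 555.12 kN. φR_n = 0.75 × 555.12 = 416.3 kN.
Governing: min(604.2, 695.0, 575.1, 416.3) = 416.3 kN → block shear.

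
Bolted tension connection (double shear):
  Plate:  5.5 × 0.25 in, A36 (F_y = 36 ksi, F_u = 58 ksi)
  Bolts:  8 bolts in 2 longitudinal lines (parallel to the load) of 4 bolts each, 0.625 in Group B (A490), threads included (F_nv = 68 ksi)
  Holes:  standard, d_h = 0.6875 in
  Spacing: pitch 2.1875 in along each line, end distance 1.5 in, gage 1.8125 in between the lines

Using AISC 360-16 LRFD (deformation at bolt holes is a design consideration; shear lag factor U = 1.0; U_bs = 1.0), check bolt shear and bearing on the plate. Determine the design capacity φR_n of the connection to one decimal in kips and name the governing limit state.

Bolt shear: A_b = π(0.625)²/4 = 0.3068 in². φR_n = 0.75 × 68 × 0.3068 × 8 × 2 = 250.3 kips.
Bearing (0.25 in plate, F_u = 58 ksi): end bolts L_c = 1.5 − 0.6875/2 = 1.15625, R_n = min(1.2×1.15625×0.25×58, 2.4×0.625×0.25×58) = 20.119 kips/bolt; interior L_c = 2.1875 − 0.6875 = 1.5, R_n = 21.75 kips/bolt. φR_n = 0.75 × (2×20.119 + 6×21.75) = 128.1 kips.
Governing: min(250.3, 128.1) = 128.1 kips → bearing.

128.1 kips (bearing governs)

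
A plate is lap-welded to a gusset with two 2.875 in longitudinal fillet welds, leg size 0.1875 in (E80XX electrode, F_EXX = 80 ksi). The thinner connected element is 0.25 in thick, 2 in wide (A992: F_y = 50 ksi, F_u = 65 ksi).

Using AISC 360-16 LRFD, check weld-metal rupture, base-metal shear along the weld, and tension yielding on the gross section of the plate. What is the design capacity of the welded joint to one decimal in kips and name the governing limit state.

Weld metal: throat = 0.707×0.1875 = 0.13256 in, L = 2×2.875 = 5.75 in. φR_n = 0.75 × 0.6 × 80 × 0.13256 × 5.75 = 27.4 kips.
Base metal shear (0.25 in plate): yield φR_n = 1.0×0.6×50×0.25×5.75 = 43.1 kips; rupture φR_n = 0.75×0.6×65×0.25×5.75 = 42.0 kips; take 42.0 kips (rupture).
Tension yield (gross): A_g = 2×0.25 = 0.5 in². φR_n = 0.90 × 50 × 0.5 = 22.5 kips.
Governing: min(27.4, 42.0, 22.5) = 22.5 kips → gross-section yield.

22.5 kips (gross-section yield governs)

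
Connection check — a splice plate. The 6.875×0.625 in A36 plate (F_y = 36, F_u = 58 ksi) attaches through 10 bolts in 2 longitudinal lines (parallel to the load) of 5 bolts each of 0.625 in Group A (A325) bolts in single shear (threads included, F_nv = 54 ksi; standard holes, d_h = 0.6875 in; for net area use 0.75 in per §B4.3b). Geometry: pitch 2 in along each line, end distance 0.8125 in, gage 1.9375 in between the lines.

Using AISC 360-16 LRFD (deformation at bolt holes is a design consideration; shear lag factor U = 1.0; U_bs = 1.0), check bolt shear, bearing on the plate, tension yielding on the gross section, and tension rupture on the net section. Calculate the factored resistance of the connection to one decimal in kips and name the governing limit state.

124.3 kips (bolt shear governs)

Bolt shear: A_b = π(0.625)²/4 = 0.3068 in². φR_n = 0.75 × 54 × 0.3068 × 10 × 1 = 124.3 kips.
Bearing (0.625 in plate, F_u = 58 ksi): end bolts L_c = 0.8125 − 0.6875/2 = 0.46875, R_n = min(1.2×0.46875×0.625×58, 2.4×0.625×0.625×58) = 20.391 kips/bolt; interior L_c = 2 − 0.6875 = 1.3125, R_n = 54.375 kips/bolt. φR_n = 0.75 × (2×20.391 + 8×54.375) = 356.8 kips.
Tension yield (gross): A_g = 6.875×0.625 = 4.2969 in². φR_n = 0.90 × 36 × 4.2969 = 139.2 kips.
Tension rupture (net): A_n = (6.875 − 2×0.75)×0.625 = 3.3594 in² (U = 1.0, A_e = A_n). φR_n = 0.75 × 58 × 3.3594 = 146.1 kips.
Governing: min(124.3, 356.8, 139.2, 146.1) = 124.3 kips → bolt shear.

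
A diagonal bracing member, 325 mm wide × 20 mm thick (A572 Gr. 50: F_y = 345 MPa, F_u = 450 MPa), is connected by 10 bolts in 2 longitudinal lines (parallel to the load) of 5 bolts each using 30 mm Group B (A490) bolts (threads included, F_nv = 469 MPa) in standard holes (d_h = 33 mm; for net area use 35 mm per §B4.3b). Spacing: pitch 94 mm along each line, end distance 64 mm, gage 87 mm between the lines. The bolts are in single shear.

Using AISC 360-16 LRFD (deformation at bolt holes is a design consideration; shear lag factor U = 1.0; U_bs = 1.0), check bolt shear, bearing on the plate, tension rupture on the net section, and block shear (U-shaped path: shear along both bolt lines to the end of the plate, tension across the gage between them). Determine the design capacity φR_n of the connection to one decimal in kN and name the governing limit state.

Bolt shear: A_b = π(30)²/4 = 706.86 mm². φR_n = 0.75 × 469 × 706.86 × 10 × 1 = 2486.4 kN.
Bearing (20 mm plate, F_u = 450 MPa): end bolts L_c = 64 − 33/2 = 47.5, R_n = min(1.2×47.5×20×450, 2.4×30×20×450) = 513 kN/bolt; interior L_c = 94 − 33 = 61, R_n = 648 kN/bolt. φR_n = 0.75 × (2×513 + 8×648) = 4657.5 kN.
Tension rupture (net): A_n = (325 − 2×35)×20 = 5100 mm² (U = 1.0, A_e = A_n). φR_n = 0.75 × 450 × 5100 = 1721.3 kN.
Block shear: shear path 2×[64+4×94] = 2×440 mm, A_gv = 17600, A_nv = 2×(440 − 4.5×35)×20 = 11300 mm²; tension across gage: (87 − 1×35)×20 = 1040 mm². R_n = min(0.6×450×11300, 0.6×345×17600) + 1.0×450×1040 = min(3051, 3643.2) + 468 = 3519 kN. φR_n = 0.75 × 3519 = 2639.3 kN.
Governing: min(2486.4, 4657.5, 1721.3, 2639.3) = 1721.3 kN → net-section rupture.

1721.3 kN (net-section rupture governs)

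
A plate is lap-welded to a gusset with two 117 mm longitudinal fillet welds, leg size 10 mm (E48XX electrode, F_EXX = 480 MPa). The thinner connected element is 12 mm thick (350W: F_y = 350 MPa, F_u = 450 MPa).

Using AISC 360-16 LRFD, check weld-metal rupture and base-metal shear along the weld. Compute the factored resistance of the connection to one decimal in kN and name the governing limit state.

Weld metal: throat = 0.707×10 = 7.07 mm, L = 2×117 = 234 mm. φR_n = 0.75 × 0.6 × 480 × 7.07 × 234 = 357.3 kN.
Base metal shear (12 mm plate): yield φR_n = 1.0×0.6×350×12×234 = 589.7 kN; rupture φR_n = 0.75×0.6×450×12×234 = 568.6 kN; take 568.6 kN (rupture).
Governing: min(357.3, 568.6) = 357.3 kN → weld metal.

357.3 kN (weld metal governs)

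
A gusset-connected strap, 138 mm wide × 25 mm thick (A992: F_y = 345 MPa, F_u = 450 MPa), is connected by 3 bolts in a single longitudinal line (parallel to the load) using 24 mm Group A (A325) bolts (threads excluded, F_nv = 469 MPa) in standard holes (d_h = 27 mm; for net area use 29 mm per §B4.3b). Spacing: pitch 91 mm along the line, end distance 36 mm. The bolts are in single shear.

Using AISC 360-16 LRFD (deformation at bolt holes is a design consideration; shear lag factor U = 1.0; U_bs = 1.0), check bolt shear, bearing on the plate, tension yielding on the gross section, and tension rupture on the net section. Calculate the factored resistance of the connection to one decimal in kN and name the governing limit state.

477.4 kN (bolt shear governs)

Bolt shear: A_b = π(24)²/4 = 452.39 mm². φR_n = 0.75 × 469 × 452.39 × 3 × 1 = 477.4 kN.
Bearing (25 mm plate, F_u = 450 MPa): end bolts L_c = 36 − 27/2 = 22.5, R_n = min(1.2×22.5×25×450, 2.4×24×25×450) = 303.75 kN/bolt; interior L_c = 91 − 27 = 64, R_n = 648 kN/bolt. φR_n = 0.75 × (1×303.75 + 2×648) = 1199.8 kN.
Tension yield (gross): A_g = 138×25 = 3450 mm². φR_n = 0.90 × 345 × 3450 = 1071.2 kN.
Tension rupture (net): A_n = (138 − 1×29)×25 = 2725 mm² (U = 1.0, A_e = A_n). φR_n = 0.75 × 450 × 2725 = 919.7 kN.
Governing: min(477.4, 1199.8, 1071.2, 919.7) = 477.4 kN → bolt shear.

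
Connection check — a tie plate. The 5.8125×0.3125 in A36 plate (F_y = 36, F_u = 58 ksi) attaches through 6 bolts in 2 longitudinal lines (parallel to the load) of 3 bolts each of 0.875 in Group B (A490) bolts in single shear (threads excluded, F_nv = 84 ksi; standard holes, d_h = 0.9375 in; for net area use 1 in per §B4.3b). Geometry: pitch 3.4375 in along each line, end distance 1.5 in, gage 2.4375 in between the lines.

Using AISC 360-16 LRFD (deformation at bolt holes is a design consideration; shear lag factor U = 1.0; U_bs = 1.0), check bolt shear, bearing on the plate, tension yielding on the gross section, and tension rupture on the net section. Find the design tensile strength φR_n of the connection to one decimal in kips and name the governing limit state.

51.8 kips (net-section rupture governs)

Bolt shear: A_b = π(0.875)²/4 = 0.60132 in². φR_n = 0.75 × 84 × 0.60132 × 6 × 1 = 227.3 kips.
Bearing (0.3125 in plate, F_u = 58 ksi): end bolts L_c = 1.5 − 0.9375/2 = 1.03125, R_n = min(1.2×1.03125×0.3125×58, 2.4×0.875×0.3125×58) = 22.43 kips/bolt; interior L_c = 3.4375 − 0.9375 = 2.5, R_n = 38.063 kips/bolt. φR_n = 0.75 × (2×22.43 + 4×38.063) = 147.8 kips.
Tension yield (gross): A_g = 5.8125×0.3125 = 1.8164 in². φR_n = 0.90 × 36 × 1.8164 = 58.9 kips.
Tension rupture (net): A_n = (5.8125 − 2×1)×0.3125 = 1.1914 in² (U = 1.0, A_e = A_n). φR_n = 0.75 × 58 × 1.1914 = 51.8 kips.
Governing: min(227.3, 147.8, 58.9, 51.8) = 51.8 kips → net-section rupture.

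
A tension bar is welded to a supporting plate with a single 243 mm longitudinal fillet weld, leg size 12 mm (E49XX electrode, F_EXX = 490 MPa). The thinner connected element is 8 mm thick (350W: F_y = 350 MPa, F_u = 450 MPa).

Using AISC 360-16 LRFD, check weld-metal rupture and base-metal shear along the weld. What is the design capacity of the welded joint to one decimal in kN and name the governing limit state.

Weld metal: throat = 0.707×12 = 8.484 mm, L = 243 mm. φR_n = 0.75 × 0.6 × 490 × 8.484 × 243 = 454.6 kN.
Base metal shear (8 mm plate): yield φR_n = 1.0×0.6×350×8×243 = 408.2 kN; rupture φR_n = 0.75×0.6×450×8×243 = 393.7 kN; take 393.7 kN (rupture).
Governing: min(454.6, 393.7) = 393.7 kN → base-metal shear.

393.7 kN (base-metal shear governs)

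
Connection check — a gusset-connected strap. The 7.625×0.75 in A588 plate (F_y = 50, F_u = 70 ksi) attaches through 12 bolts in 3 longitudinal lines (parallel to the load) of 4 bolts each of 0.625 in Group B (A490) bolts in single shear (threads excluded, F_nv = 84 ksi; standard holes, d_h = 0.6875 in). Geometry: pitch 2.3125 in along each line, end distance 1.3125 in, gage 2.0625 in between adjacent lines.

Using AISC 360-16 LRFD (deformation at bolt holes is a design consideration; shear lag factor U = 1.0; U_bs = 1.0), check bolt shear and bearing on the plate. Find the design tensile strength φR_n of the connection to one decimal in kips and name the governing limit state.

Bolt shear: A_b = π(0.625)²/4 = 0.3068 in². φR_n = 0.75 × 84 × 0.3068 × 12 × 1 = 231.9 kips.
Bearing (0.75 in plate, F_u = 70 ksi): end bolts L_c = 1.3125 − 0.6875/2 = 0.96875, R_n = min(1.2×0.96875×0.75×70, 2.4×0.625×0.75×70) = 61.031 kips/bolt; interior L_c = 2.3125 − 0.6875 = 1.625, R_n = 78.75 kips/bolt. φR_n = 0.75 × (3×61.031 + 9×78.75) = 668.9 kips.
Governing: min(231.9, 668.9) = 231.9 kips → bolt shear.

231.9 kips (bolt shear governs)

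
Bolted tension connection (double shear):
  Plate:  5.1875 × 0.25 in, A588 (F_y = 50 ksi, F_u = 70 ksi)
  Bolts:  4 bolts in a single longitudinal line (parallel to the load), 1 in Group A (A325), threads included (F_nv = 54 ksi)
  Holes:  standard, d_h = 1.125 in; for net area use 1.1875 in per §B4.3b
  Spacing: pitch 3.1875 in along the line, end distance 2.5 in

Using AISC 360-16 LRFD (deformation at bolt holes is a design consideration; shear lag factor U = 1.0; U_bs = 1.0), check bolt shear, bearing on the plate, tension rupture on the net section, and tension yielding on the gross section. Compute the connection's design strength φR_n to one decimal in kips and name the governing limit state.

52.5 kips (net-section rupture governs)

Bolt shear: A_b = π(1)²/4 = 0.7854 in². φR_n = 0.75 × 54 × 0.7854 × 4 × 2 = 254.5 kips.
Bearing (0.25 in plate, F_u = 70 ksi): end bolts L_c = 2.5 − 1.125/2 = 1.9375, R_n = min(1.2×1.9375×0.25×70, 2.4×1×0.25×70) = 40.688 kips/bolt; interior L_c = 3.1875 − 1.125 = 2.0625, R_n = 42 kips/bolt. φR_n = 0.75 × (1×40.688 + 3×42) = 125.0 kips.
Tension rupture (net): A_n = (5.1875 − 1×1.1875)×0.25 = 1 in² (U = 1.0, A_e = A_n). φR_n = 0.75 × 70 × 1 = 52.5 kips.
Tension yield (gross): A_g = 5.1875×0.25 = 1.2969 in². φR_n = 0.90 × 50 × 1.2969 = 58.4 kips.
Governing: min(254.5, 125.0, 52.5, 58.4) = 52.5 kips → net-section rupture.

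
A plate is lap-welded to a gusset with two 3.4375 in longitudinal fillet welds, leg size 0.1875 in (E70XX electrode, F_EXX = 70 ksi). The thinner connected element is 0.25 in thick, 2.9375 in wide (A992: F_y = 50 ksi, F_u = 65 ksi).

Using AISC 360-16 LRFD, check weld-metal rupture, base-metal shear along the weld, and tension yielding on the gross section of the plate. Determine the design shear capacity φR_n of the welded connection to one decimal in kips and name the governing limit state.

Weld metal: throat = 0.707×0.1875 = 0.13256 in, L = 2×3.4375 = 6.875 in. φR_n = 0.75 × 0.6 × 70 × 0.13256 × 6.875 = 28.7 kips.
Base metal shear (0.25 in plate): yield φR_n = 1.0×0.6×50×0.25×6.875 = 51.6 kips; rupture φR_n = 0.75×0.6×65×0.25×6.875 = 50.3 kips; take 50.3 kips (rupture).
Tension yield (gross): A_g = 2.9375×0.25 = 0.73438 in². φR_n = 0.90 × 50 × 0.73438 = 33.0 kips.
Governing: min(28.7, 50.3, 33.0) = 28.7 kips → weld metal.

28.7 kips (weld metal governs)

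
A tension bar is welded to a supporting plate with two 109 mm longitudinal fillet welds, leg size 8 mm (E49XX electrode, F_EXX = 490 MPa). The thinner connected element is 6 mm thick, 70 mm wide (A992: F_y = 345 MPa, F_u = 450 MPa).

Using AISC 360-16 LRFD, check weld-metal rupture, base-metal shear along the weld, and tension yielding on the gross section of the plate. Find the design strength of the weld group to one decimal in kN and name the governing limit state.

130.4 kN (gross-section yield governs)

Weld metal: throat = 0.707×8 = 5.656 mm, L = 2×109 = 218 mm. φR_n = 0.75 × 0.6 × 490 × 5.656 × 218 = 271.9 kN.
Base metal shear (6 mm plate): yield φR_n = 1.0×0.6×345×6×218 = 270.8 kN; rupture φR_n = 0.75×0.6×450×6×218 = 264.9 kN; take 264.9 kN (rupture).
Tension yield (gross): A_g = 70×6 = 420 mm². φR_n = 0.90 × 345 × 420 = 130.4 kN.
Governing: min(271.9, 264.9, 130.4) = 130.4 kN → gross-section yield.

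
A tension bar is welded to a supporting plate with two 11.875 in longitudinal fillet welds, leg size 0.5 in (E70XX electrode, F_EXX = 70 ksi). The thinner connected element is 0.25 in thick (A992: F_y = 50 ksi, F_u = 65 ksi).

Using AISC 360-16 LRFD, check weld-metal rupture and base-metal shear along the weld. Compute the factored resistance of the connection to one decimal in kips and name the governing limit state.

173.7 kips (base-metal shear governs)

Weld metal: throat = 0.707×0.5 = 0.3535 in, L = 2×11.875 = 23.75 in. φR_n = 0.75 × 0.6 × 70 × 0.3535 × 23.75 = 264.5 kips.
Base metal shear (0.25 in plate): yield φR_n = 1.0×0.6×50×0.25×23.75 = 178.1 kips; rupture φR_n = 0.75×0.6×65×0.25×23.75 = 173.7 kips; take 173.7 kips (rupture).
Governing: min(264.5, 173.7) = 173.7 kips → base-metal shear.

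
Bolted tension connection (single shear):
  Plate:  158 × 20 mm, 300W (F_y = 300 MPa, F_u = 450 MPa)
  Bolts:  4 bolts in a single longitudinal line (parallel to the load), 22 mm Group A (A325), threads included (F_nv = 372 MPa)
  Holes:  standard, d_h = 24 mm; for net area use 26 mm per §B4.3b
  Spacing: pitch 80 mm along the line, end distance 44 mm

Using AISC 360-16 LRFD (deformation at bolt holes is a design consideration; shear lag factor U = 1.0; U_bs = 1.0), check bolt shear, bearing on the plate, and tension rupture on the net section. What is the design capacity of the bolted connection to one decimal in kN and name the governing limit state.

Bolt shear: A_b = π(22)²/4 = 380.13 mm². φR_n = 0.75 × 372 × 380.13 × 4 × 1 = 424.2 kN.
Bearing (20 mm plate, F_u = 450 MPa): end bolts L_c = 44 − 24/2 = 32, R_n = min(1.2×32×20×450, 2.4×22×20×450) = 345.6 kN/bolt; interior L_c = 80 − 24 = 56, R_n = 475.2 kN/bolt. φR_n = 0.75 × (1×345.6 + 3×475.2) = 1328.4 kN.
Tension rupture (net): A_n = (158 − 1×26)×20 = 2640 mm² (U = 1.0, A_e = A_n). φR_n = 0.75 × 450 × 2640 = 891.0 kN.
Governing: min(424.2, 1328.4, 891.0) = 424.2 kN → bolt shear.

424.2 kN (bolt shear governs)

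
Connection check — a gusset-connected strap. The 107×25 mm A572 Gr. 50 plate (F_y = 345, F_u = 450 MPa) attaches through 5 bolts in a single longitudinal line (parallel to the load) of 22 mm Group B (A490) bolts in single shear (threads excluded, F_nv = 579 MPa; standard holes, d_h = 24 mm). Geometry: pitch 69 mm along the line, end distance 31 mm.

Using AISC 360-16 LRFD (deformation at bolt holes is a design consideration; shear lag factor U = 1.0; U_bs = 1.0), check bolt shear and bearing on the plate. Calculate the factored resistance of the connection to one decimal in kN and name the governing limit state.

Bolt shear: A_b = π(22)²/4 = 380.13 mm². φR_n = 0.75 × 579 × 380.13 × 5 × 1 = 825.4 kN.
Bearing (25 mm plate, F_u = 450 MPa): end bolts L_c = 31 − 24/2 = 19, R_n = min(1.2×19×25×450, 2.4×22×25×450) = 256.5 kN/bolt; interior L_c = 69 − 24 = 45, R_n = 594 kN/bolt. φR_n = 0.75 × (1×256.5 + 4×594) = 1974.4 kN.
Governing: min(825.4, 1974.4) = 825.4 kN → bolt shear.

825.4 kN (bolt shear governs)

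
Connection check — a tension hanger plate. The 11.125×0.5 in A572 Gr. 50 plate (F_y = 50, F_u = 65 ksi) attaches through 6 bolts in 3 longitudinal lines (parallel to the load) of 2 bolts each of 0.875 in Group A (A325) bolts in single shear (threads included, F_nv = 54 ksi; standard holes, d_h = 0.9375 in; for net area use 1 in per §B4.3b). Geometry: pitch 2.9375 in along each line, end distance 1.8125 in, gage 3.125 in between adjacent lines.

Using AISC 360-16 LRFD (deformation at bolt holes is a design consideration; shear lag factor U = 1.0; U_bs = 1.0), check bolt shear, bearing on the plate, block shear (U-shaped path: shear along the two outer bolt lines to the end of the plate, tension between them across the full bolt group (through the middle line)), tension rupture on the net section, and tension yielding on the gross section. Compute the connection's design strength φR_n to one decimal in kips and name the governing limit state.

Bolt shear: A_b = π(0.875)²/4 = 0.60132 in². φR_n = 0.75 × 54 × 0.60132 × 6 × 1 = 146.1 kips.
Bearing (0.5 in plate, F_u = 65 ksi): end bolts L_c = 1.8125 − 0.9375/2 = 1.34375, R_n = min(1.2×1.34375×0.5×65, 2.4×0.875×0.5×65) = 52.406 kips/bolt; interior L_c = 2.9375 − 0.9375 = 2, R_n = 68.25 kips/bolt. φR_n = 0.75 × (3×52.406 + 3×68.25) = 271.5 kips.
Block shear: shear path 2×[1.8125+1×2.9375] = 2×4.75 in, A_gv = 4.75, A_nv = 2×(4.75 − 1.5×1)×0.5 = 3.25 in²; tension across gage: (6.25 − 2×1)×0.5 = 2.125 in². R_n = min(0.6×65×3.25, 0.6×50×4.75) + 1.0×65×2.125 = min(126.75, 142.5) + 138.13 = 264.88 kips. φR_n = 0.75 × 264.88 = 198.7 kips.
Tension rupture (net): A_n = (11.125 − 3×1)×0.5 = 4.0625 in² (U = 1.0, A_e = A_n). φR_n = 0.75 × 65 × 4.0625 = 198.0 kips.
Tension yield (gross): A_g = 11.125×0.5 = 5.5625 in². φR_n = 0.90 × 50 × 5.5625 = 250.3 kips.
Governing: min(146.1, 271.5, 198.7, 198.0, 250.3) = 146.1 kips → bolt shear.

146.1 kips (bolt shear governs)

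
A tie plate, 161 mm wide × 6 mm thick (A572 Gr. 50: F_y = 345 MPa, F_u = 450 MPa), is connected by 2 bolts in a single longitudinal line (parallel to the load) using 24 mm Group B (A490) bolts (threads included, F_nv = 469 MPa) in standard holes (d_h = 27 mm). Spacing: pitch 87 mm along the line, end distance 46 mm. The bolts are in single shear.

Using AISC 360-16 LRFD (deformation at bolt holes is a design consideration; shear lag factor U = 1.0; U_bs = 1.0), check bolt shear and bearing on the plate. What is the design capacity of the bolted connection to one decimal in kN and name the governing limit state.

195.6 kN (bearing governs)

Bolt shear: A_b = π(24)²/4 = 452.39 mm². φR_n = 0.75 × 469 × 452.39 × 2 × 1 = 318.3 kN.
Bearing (6 mm plate, F_u = 450 MPa): end bolts L_c = 46 − 27/2 = 32.5, R_n = min(1.2×32.5×6×450, 2.4×24×6×450) = 105.3 kN/bolt; interior L_c = 87 − 27 = 60, R_n = 155.52 kN/bolt. φR_n = 0.75 × (1×105.3 + 1×155.52) = 195.6 kN.
Governing: min(318.3, 195.6) = 195.6 kN → bearing.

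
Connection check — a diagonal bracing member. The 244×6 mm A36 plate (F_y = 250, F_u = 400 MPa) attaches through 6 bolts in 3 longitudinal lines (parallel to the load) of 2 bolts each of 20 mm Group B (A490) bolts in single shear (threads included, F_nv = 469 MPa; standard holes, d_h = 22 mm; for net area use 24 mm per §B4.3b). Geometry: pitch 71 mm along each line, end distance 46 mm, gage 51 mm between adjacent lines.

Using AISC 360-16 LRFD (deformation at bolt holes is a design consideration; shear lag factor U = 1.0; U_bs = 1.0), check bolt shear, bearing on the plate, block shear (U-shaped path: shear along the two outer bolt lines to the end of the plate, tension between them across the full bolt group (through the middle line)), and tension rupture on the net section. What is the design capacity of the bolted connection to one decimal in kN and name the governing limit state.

Bolt shear: A_b = π(20)²/4 = 314.16 mm². φR_n = 0.75 × 469 × 314.16 × 6 × 1 = 663.0 kN.
Bearing (6 mm plate, F_u = 400 MPa): end bolts L_c = 46 − 22/2 = 35, R_n = min(1.2×35×6×400, 2.4×20×6×400) = 100.8 kN/bolt; interior L_c = 71 − 22 = 49, R_n = 115.2 kN/bolt. φR_n = 0.75 × (3×100.8 + 3×115.2) = 486.0 kN.
Block shear: shear path 2×[46+1×71] = 2×117 mm, A_gv = 1404, A_nv = 2×(117 − 1.5×24)×6 = 972 mm²; tension across gage: (102 − 2×24)×6 = 324 mm². R_n = min(0.6×400×972, 0.6×250×1404) + 1.0×400×324 = min(233.28, 210.6) + 129.6 = 340.2 kN. φR_n = 0.75 × 340.2 = 255.2 kN.
Tension rupture (net): A_n = (244 − 3×24)×6 = 1032 mm² (U = 1.0, A_e = A_n). φR_n = 0.75 × 400 × 1032 = 309.6 kN.
Governing: min(663.0, 486.0, 255.2, 309.6) = 255.2 kN → block shear.

255.2 kN (block shear governs)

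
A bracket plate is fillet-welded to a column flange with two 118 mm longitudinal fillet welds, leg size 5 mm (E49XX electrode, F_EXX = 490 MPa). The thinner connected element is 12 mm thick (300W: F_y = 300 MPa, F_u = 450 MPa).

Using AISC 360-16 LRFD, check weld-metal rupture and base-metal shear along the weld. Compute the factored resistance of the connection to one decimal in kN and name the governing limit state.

Weld metal: throat = 0.707×5 = 3.535 mm, L = 2×118 = 236 mm. φR_n = 0.75 × 0.6 × 490 × 3.535 × 236 = 184.0 kN.
Base metal shear (12 mm plate): yield φR_n = 1.0×0.6×300×12×236 = 509.8 kN; rupture φR_n = 0.75×0.6×450×12×236 = 573.5 kN; take 509.8 kN (yield).
Governing: min(184.0, 509.8) = 184.0 kN → weld metal.

184.0 kN (weld metal governs)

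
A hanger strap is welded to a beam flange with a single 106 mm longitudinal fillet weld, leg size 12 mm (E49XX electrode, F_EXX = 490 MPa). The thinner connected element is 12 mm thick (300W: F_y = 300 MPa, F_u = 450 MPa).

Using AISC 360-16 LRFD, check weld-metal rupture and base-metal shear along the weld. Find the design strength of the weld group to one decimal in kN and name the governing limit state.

Weld metal: throat = 0.707×12 = 8.484 mm, L = 106 mm. φR_n = 0.75 × 0.6 × 490 × 8.484 × 106 = 198.3 kN.
Base metal shear (12 mm plate): yield φR_n = 1.0×0.6×300×12×106 = 229.0 kN; rupture φR_n = 0.75×0.6×450×12×106 = 257.6 kN; take 229.0 kN (yield).
Governing: min(198.3, 229.0) = 198.3 kN → weld metal.

198.3 kN (weld metal governs)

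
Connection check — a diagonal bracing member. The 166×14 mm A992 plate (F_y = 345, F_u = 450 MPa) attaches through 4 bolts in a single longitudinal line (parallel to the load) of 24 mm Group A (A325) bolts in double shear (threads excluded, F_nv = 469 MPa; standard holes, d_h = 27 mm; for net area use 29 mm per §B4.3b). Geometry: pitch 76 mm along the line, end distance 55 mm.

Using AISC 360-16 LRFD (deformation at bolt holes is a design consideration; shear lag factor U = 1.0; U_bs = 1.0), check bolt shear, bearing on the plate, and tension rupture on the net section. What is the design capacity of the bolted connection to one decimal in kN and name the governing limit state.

Bolt shear: A_b = π(24)²/4 = 452.39 mm². φR_n = 0.75 × 469 × 452.39 × 4 × 2 = 1273.0 kN.
Bearing (14 mm plate, F_u = 450 MPa): end bolts L_c = 55 − 27/2 = 41.5, R_n = min(1.2×41.5×14×450, 2.4×24×14×450) = 313.74 kN/bolt; interior L_c = 76 − 27 = 49, R_n = 362.88 kN/bolt. φR_n = 0.75 × (1×313.74 + 3×362.88) = 1051.8 kN.
Tension rupture (net): A_n = (166 − 1×29)×14 = 1918 mm² (U = 1.0, A_e = A_n). φR_n = 0.75 × 450 × 1918 = 647.3 kN.
Governing: min(1273.0, 1051.8, 647.3) = 647.3 kN → net-section rupture.

647.3 kN (net-section rupture governs)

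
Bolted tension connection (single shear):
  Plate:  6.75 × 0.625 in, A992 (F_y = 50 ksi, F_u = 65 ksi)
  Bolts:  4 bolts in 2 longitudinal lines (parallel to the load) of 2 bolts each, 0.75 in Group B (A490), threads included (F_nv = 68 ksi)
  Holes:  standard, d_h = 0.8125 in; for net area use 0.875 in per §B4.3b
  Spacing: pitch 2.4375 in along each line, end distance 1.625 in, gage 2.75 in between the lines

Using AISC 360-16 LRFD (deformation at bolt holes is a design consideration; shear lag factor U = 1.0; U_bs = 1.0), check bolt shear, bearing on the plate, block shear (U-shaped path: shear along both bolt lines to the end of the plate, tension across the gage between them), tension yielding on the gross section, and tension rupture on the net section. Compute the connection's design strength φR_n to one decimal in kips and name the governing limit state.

Bolt shear: A_b = π(0.75)²/4 = 0.44179 in². φR_n = 0.75 × 68 × 0.44179 × 4 × 1 = 90.1 kips.
Bearing (0.625 in plate, F_u = 65 ksi): end bolts L_c = 1.625 − 0.8125/2 = 1.21875, R_n = min(1.2×1.21875×0.625×65, 2.4×0.75×0.625×65) = 59.414 kips/bolt; interior L_c = 2.4375 − 0.8125 = 1.625, R_n = 73.125 kips/bolt. φR_n = 0.75 × (2×59.414 + 2×73.125) = 198.8 kips.
Block shear: shear path 2×[1.625+1×2.4375] = 2×4.0625 in, A_gv = 5.0781, A_nv = 2×(4.0625 − 1.5×0.875)×0.625 = 3.4375 in²; tension across gage: (2.75 − 1×0.875)×0.625 = 1.1719 in². R_n = min(0.6×65×3.4375, 0.6×50×5.0781) + 1.0×65×1.1719 = min(134.06, 152.34) + 76.174 = 210.23 kips. φR_n = 0.75 × 210.23 = 157.7 kips.
Tension yield (gross): A_g = 6.75×0.625 = 4.2188 in². φR_n = 0.90 × 50 × 4.2188 = 189.8 kips.
Tension rupture (net): A_n = (6.75 − 2×0.875)×0.625 = 3.125 in² (U = 1.0, A_e = A_n). φR_n = 0.75 × 65 × 3.125 = 152.3 kips.
Governing: min(90.1, 198.8, 157.7, 189.8, 152.3) = 90.1 kips → bolt shear.

90.1 kips (bolt shear governs)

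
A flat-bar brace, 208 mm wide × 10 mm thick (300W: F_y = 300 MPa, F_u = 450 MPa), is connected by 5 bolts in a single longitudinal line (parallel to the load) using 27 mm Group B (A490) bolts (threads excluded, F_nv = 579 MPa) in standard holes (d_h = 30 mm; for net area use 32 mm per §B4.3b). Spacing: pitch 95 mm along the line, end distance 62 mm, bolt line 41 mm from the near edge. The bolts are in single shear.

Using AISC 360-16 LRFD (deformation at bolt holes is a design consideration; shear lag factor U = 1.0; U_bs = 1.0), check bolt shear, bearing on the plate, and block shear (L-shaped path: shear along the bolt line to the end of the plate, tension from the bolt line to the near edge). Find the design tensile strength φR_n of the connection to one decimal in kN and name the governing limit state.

681.1 kN (block shear governs)

Bolt shear: A_b = π(27)²/4 = 572.56 mm². φR_n = 0.75 × 579 × 572.56 × 5 × 1 = 1243.2 kN.
Bearing (10 mm plate, F_u = 450 MPa): end bolts L_c = 62 − 30/2 = 47, R_n = min(1.2×47×10×450, 2.4×27×10×450) = 253.8 kN/bolt; interior L_c = 95 − 30 = 65, R_n = 291.6 kN/bolt. φR_n = 0.75 × (1×253.8 + 4×291.6) = 1065.2 kN.
Block shear: shear path 1×[62+4×95] = 1×442 mm, A_gv = 4420, A_nv = 1×(442 − 4.5×32)×10 = 2980 mm²; tension to near edge: (41 − 0.5×32)×10 = 250 mm². R_n = min(0.6×450×2980, 0.6×300×4420) + 1.0×450×250 = min(804.6, 795.6) + 112.5 = 908.1 kN. φR_n = 0.75 × 908.1 = 681.1 kN.
Governing: min(1243.2, 1065.2, 681.1) = 681.1 kN → block shear.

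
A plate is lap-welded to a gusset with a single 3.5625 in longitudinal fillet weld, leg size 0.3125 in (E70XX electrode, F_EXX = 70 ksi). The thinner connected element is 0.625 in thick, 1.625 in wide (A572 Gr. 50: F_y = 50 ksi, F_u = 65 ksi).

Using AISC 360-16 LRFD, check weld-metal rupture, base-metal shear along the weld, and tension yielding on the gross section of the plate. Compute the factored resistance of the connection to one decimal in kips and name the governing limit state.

24.8 kips (weld metal governs)

Weld metal: throat = 0.707×0.3125 = 0.22094 in, L = 3.5625 in. φR_n = 0.75 × 0.6 × 70 × 0.22094 × 3.5625 = 24.8 kips.
Base metal shear (0.625 in plate): yield φR_n = 1.0×0.6×50×0.625×3.5625 = 66.8 kips; rupture φR_n = 0.75×0.6×65×0.625×3.5625 = 65.1 kips; take 65.1 kips (rupture).
Tension yield (gross): A_g = 1.625×0.625 = 1.0156 in². φR_n = 0.90 × 50 × 1.0156 = 45.7 kips.
Governing: min(24.8, 65.1, 45.7) = 24.8 kips → weld metal.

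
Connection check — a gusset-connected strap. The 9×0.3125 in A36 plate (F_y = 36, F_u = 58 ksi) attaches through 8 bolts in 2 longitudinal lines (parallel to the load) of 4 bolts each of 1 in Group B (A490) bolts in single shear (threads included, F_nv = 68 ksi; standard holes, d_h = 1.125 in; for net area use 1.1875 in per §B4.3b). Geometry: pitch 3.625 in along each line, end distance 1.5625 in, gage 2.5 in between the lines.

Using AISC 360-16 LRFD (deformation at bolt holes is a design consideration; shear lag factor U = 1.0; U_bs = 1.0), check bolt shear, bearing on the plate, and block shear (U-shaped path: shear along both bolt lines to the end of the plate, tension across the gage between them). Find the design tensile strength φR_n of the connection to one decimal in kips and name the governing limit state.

143.8 kips (block shear governs)

Bolt shear: A_b = π(1)²/4 = 0.7854 in². φR_n = 0.75 × 68 × 0.7854 × 8 × 1 = 320.4 kips.
Bearing (0.3125 in plate, F_u = 58 ksi): end bolts L_c = 1.5625 − 1.125/2 = 1, R_n = min(1.2×1×0.3125×58, 2.4×1×0.3125×58) = 21.75 kips/bolt; interior L_c = 3.625 − 1.125 = 2.5, R_n = 43.5 kips/bolt. φR_n = 0.75 × (2×21.75 + 6×43.5) = 228.4 kips.
Block shear: shear path 2×[1.5625+3×3.625] = 2×12.4375 in, A_gv = 7.7734, A_nv = 2×(12.4375 − 3.5×1.1875)×0.3125 = 5.1758 in²; tension across gage: (2.5 − 1×1.1875)×0.3125 = 0.41016 in². R_n = min(0.6×58×5.1758, 0.6×36×7.7734) + 1.0×58×0.41016 = min(180.12, 167.91) + 23.789 = 191.7 kips. φR_n = 0.75 × 191.7 = 143.8 kips.
Governing: min(320.4, 228.4, 143.8) = 143.8 kips → block shear.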